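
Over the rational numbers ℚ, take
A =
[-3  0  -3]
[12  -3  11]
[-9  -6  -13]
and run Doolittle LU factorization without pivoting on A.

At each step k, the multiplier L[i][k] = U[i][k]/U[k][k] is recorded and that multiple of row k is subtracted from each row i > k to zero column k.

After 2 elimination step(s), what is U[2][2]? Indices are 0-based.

U[2][2] = -2

k=0: U[0][0]=-3
  eliminate (1,0): mult=-4, new row 1: (0, -3, -1); set L[1][0]=-4
  eliminate (2,0): mult=3, new row 2: (0, -6, -4); set L[2][0]=3
k=1: U[1][1]=-3
  eliminate (2,1): mult=2, new row 2: (0, 0, -2); set L[2][1]=2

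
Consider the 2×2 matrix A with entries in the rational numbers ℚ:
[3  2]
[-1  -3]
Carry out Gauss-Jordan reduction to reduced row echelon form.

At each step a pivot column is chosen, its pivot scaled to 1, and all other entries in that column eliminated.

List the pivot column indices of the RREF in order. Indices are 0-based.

pivot columns: 0, 1

step 1: normalize row 0 (÷3) = (1, 2/3)
  row 1: subtract -1×row0 = (0, -7/3)
step 2: normalize row 1 (÷-7/3) = (0, 1)
  row 0: subtract 2/3×row1 = (1, 0)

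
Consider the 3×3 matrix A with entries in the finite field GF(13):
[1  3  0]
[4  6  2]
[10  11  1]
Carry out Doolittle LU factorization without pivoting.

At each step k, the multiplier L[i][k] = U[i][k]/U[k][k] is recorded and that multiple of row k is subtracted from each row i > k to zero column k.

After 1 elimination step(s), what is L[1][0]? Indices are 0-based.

k=0: U[0][0]=1
  eliminate (1,0): mult=4, new row 1: (0, 7, 2); set L[1][0]=4
  eliminate (2,0): mult=10, new row 2: (0, 7, 1); set L[2][0]=10

L[1][0] = 4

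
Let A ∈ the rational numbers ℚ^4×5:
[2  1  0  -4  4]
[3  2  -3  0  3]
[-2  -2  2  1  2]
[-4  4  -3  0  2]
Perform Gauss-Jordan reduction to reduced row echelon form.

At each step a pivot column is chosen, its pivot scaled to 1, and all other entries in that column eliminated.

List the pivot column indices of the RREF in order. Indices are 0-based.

pivot columns: 0, 1, 2, 3

[1] R0 /= 2  ⇒  (1, 1/2, 0, -2, 2)
     R1 -= 3·R0  ⇒  (0, 1/2, -3, 6, -3)
     R2 -= -2·R0  ⇒  (0, -1, 2, -3, 6)
     R3 -= -4·R0  ⇒  (0, 6, -3, -8, 10)
[2] R1 /= 1/2  ⇒  (0, 1, -6, 12, -6)
     R0 -= 1/2·R1  ⇒  (1, 0, 3, -8, 5)
     R2 -= -1·R1  ⇒  (0, 0, -4, 9, 0)
     R3 -= 6·R1  ⇒  (0, 0, 33, -80, 46)
[3] R2 /= -4  ⇒  (0, 0, 1, -9/4, 0)
     R0 -= 3·R2  ⇒  (1, 0, 0, -5/4, 5)
     R1 -= -6·R2  ⇒  (0, 1, 0, -3/2, -6)
     R3 -= 33·R2  ⇒  (0, 0, 0, -23/4, 46)
[4] R3 /= -23/4  ⇒  (0, 0, 0, 1, -8)
     R0 -= -5/4·R3  ⇒  (1, 0, 0, 0, -5)
     R1 -= -3/2·R3  ⇒  (0, 1, 0, 0, -18)
     R2 -= -9/4·R3  ⇒  (0, 0, 1, 0, -18)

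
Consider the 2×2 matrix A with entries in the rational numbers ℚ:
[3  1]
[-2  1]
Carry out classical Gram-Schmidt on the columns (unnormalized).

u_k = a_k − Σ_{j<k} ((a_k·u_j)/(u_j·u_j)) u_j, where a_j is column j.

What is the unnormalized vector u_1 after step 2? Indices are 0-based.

u_1 = (10/13, 15/13)

Step 1: u_0 = a_0 = (3, -2).
Step 2: u_1 = a_1 − (1/13)·u_0 = (10/13, 15/13).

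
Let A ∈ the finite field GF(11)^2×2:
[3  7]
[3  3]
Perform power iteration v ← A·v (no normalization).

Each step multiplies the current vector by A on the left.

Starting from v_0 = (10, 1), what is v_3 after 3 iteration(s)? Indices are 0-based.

v_0 = (10, 1).
v_1 = A·v_0 = (4, 0).
v_2 = A·v_1 = (1, 1).
v_3 = A·v_2 = (10, 6).

v_3 = (10, 6)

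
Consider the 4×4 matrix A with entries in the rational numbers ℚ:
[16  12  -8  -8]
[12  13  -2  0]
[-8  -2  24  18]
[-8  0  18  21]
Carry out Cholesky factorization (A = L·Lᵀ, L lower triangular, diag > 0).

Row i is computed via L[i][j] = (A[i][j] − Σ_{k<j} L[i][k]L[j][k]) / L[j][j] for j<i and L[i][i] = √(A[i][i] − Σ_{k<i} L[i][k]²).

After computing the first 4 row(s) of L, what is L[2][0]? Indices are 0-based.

Step 1: L[0][0] = √(16) = 4.
  L[1][0] = (12) / L[0][0] = 3.
Step 2: L[1][1] = √(4) = 2.
  L[2][0] = (-8) / L[0][0] = -2.
  L[2][1] = (4) / L[1][1] = 2.
Step 3: L[2][2] = √(16) = 4.
  L[3][0] = (-8) / L[0][0] = -2.
  L[3][1] = (6) / L[1][1] = 3.
  L[3][2] = (8) / L[2][2] = 2.
Step 4: L[3][3] = √(4) = 2.

L[2][0] = -2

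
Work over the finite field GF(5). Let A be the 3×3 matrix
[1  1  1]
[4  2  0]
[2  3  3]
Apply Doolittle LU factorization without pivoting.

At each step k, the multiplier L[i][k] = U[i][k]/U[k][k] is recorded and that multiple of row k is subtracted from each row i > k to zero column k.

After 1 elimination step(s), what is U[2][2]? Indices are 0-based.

Step 1: pivot at (0,0) is 1.
  row1 ← row1 − (4)·row0  ⇒  L[1][0]=4, U row1=(0, 3, 1)
  row2 ← row2 − (2)·row0  ⇒  L[2][0]=2, U row2=(0, 1, 1)

U[2][2] = 1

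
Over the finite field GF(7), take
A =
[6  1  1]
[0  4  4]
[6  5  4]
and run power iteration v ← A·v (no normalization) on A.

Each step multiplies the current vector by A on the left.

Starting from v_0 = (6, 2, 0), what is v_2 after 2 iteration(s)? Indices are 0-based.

v_2 = (2, 6, 4)

v_0 = (6, 2, 0).
v_1 = A·v_0 = (3, 1, 4).
v_2 = A·v_1 = (2, 6, 4).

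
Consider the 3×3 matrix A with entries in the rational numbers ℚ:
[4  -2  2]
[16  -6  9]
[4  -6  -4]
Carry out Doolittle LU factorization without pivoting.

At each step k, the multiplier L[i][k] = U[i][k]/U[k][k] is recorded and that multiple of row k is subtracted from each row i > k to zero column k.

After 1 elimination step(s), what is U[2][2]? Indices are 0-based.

Step 1: pivot at (0,0) is 4.
  row1 ← row1 − (4)·row0  ⇒  L[1][0]=4, U row1=(0, 2, 1)
  row2 ← row2 − (1)·row0  ⇒  L[2][0]=1, U row2=(0, -4, -6)

U[2][2] = -6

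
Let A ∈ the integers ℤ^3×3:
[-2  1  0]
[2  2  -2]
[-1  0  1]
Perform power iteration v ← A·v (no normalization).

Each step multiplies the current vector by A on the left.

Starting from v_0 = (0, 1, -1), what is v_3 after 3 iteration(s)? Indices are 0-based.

v_0 = (0, 1, -1).
v_1 = A·v_0 = (1, 4, -1).
v_2 = A·v_1 = (2, 12, -2).
v_3 = A·v_2 = (8, 32, -4).

v_3 = (8, 32, -4)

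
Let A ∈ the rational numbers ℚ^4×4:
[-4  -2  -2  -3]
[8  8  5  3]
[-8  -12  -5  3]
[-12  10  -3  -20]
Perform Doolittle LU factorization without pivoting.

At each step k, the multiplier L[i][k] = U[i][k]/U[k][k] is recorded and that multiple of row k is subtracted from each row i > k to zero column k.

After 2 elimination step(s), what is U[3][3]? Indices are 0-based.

U[3][3] = 1

[col 0] pivot -4
  R1 -= -2*R0 → (0, 4, 1, -3)  (L[1][0] := -2)
  R2 -= 2*R0 → (0, -8, -1, 9)  (L[2][0] := 2)
  R3 -= 3*R0 → (0, 16, 3, -11)  (L[3][0] := 3)
[col 1] pivot 4
  R2 -= -2*R1 → (0, 0, 1, 3)  (L[2][1] := -2)
  R3 -= 4*R1 → (0, 0, -1, 1)  (L[3][1] := 4)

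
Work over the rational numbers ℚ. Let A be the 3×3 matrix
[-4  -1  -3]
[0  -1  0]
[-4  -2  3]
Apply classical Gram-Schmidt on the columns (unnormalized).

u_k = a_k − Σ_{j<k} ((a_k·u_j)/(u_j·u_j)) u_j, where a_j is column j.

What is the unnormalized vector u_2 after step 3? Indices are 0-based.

Step 1: u_0 = a_0 = (-4, 0, -4).
Step 2: u_1 = a_1 − (3/8)·u_0 = (1/2, -1, -1/2).
Step 3: u_2 = a_2 − (0)·u_0 − (-2)·u_1 = (-2, -2, 2).

u_2 = (-2, -2, 2)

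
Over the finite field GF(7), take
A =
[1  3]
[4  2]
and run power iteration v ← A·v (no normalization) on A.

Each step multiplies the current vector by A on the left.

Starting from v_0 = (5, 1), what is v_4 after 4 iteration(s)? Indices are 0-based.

v_0 = (5, 1).
v_1 = A·v_0 = (1, 1).
v_2 = A·v_1 = (4, 6).
v_3 = A·v_2 = (1, 0).
v_4 = A·v_3 = (1, 4).

v_4 = (1, 4)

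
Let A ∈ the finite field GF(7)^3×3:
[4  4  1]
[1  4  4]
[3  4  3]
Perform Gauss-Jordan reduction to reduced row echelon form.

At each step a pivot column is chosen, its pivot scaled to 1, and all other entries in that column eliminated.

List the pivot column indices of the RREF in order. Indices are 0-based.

pivot(0,0)=4: scale R0 → (1, 1, 2)
  clear (1,0): R1 −= (1)R0 → (0, 3, 2)
  clear (2,0): R2 −= (3)R0 → (0, 1, 4)
pivot(1,1)=3: scale R1 → (0, 1, 3)
  clear (0,1): R0 −= (1)R1 → (1, 0, 6)
  clear (2,1): R2 −= (1)R1 → (0, 0, 1)
pivot(2,2)=1: scale R2 → (0, 0, 1)
  clear (0,2): R0 −= (6)R2 → (1, 0, 0)
  clear (1,2): R1 −= (3)R2 → (0, 1, 0)

pivot columns: 0, 1, 2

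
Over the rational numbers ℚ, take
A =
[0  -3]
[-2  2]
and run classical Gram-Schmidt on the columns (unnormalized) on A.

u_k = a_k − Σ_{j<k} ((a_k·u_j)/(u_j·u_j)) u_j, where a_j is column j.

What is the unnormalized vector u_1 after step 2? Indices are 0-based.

u_1 = (-3, 0)

Step 1: u_0 = a_0 = (0, -2).
Step 2: u_1 = a_1 − (-1)·u_0 = (-3, 0).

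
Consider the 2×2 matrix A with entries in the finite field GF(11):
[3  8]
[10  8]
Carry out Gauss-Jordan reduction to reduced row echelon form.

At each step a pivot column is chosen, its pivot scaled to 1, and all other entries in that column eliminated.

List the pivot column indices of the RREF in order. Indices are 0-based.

[1] R0 /= 3  ⇒  (1, 10)
     R1 -= 10·R0  ⇒  (0, 7)
[2] R1 /= 7  ⇒  (0, 1)
     R0 -= 10·R1  ⇒  (1, 0)

pivot columns: 0, 1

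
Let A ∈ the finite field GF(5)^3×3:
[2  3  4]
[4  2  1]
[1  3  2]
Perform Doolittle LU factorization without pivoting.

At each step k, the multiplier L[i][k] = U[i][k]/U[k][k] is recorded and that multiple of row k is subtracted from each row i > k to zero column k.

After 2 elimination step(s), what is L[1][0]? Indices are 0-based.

Step 1: pivot at (0,0) is 2.
  row1 ← row1 − (2)·row0  ⇒  L[1][0]=2, U row1=(0, 1, 3)
  row2 ← row2 − (3)·row0  ⇒  L[2][0]=3, U row2=(0, 4, 0)
Step 2: pivot at (1,1) is 1.
  row2 ← row2 − (4)·row1  ⇒  L[2][1]=4, U row2=(0, 0, 3)

L[1][0] = 2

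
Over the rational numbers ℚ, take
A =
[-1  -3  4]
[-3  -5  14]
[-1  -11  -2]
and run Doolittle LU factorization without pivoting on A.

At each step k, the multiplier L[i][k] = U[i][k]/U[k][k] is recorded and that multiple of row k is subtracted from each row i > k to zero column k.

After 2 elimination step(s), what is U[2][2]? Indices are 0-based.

Step 1: pivot at (0,0) is -1.
  row1 ← row1 − (3)·row0  ⇒  L[1][0]=3, U row1=(0, 4, 2)
  row2 ← row2 − (1)·row0  ⇒  L[2][0]=1, U row2=(0, -8, -6)
Step 2: pivot at (1,1) is 4.
  row2 ← row2 − (-2)·row1  ⇒  L[2][1]=-2, U row2=(0, 0, -2)

U[2][2] = -2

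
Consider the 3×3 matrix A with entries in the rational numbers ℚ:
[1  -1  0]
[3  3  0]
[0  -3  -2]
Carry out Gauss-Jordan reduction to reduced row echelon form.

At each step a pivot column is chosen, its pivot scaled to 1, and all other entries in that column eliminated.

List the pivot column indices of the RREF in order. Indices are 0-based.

pivot columns: 0, 1, 2

pivot(0,0)=1: scale R0 → (1, -1, 0)
  clear (1,0): R1 −= (3)R0 → (0, 6, 0)
pivot(1,1)=6: scale R1 → (0, 1, 0)
  clear (0,1): R0 −= (-1)R1 → (1, 0, 0)
  clear (2,1): R2 −= (-3)R1 → (0, 0, -2)
pivot(2,2)=-2: scale R2 → (0, 0, 1)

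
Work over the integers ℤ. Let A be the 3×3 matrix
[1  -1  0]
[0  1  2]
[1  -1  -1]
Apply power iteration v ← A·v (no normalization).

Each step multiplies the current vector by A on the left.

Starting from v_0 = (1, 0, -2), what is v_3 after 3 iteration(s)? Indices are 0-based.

v_0 = (1, 0, -2).
v_1 = A·v_0 = (1, -4, 3).
v_2 = A·v_1 = (5, 2, 2).
v_3 = A·v_2 = (3, 6, 1).

v_3 = (3, 6, 1)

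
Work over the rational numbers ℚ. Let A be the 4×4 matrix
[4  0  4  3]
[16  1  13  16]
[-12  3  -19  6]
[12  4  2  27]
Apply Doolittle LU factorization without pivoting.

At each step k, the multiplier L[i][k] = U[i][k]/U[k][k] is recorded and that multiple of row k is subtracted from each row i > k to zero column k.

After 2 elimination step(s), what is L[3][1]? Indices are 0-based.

Step 1: pivot at (0,0) is 4.
  row1 ← row1 − (4)·row0  ⇒  L[1][0]=4, U row1=(0, 1, -3, 4)
  row2 ← row2 − (-3)·row0  ⇒  L[2][0]=-3, U row2=(0, 3, -7, 15)
  row3 ← row3 − (3)·row0  ⇒  L[3][0]=3, U row3=(0, 4, -10, 18)
Step 2: pivot at (1,1) is 1.
  row2 ← row2 − (3)·row1  ⇒  L[2][1]=3, U row2=(0, 0, 2, 3)
  row3 ← row3 − (4)·row1  ⇒  L[3][1]=4, U row3=(0, 0, 2, 2)

L[3][1] = 4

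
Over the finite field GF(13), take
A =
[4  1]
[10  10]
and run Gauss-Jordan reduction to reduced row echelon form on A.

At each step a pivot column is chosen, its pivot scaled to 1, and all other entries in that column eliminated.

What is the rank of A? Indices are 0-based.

pivot(0,0)=4: scale R0 → (1, 10)
  clear (1,0): R1 −= (10)R0 → (0, 1)
pivot(1,1)=1: scale R1 → (0, 1)
  clear (0,1): R0 −= (10)R1 → (1, 0)

rank = 2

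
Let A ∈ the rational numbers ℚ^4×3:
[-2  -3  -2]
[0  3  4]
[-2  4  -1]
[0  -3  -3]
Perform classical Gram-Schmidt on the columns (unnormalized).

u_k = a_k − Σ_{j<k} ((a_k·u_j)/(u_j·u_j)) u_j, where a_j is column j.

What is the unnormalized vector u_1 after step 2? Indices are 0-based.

u_1 = (-7/2, 3, 7/2, -3)

Step 1: u_0 = a_0 = (-2, 0, -2, 0).
Step 2: u_1 = a_1 − (-1/4)·u_0 = (-7/2, 3, 7/2, -3).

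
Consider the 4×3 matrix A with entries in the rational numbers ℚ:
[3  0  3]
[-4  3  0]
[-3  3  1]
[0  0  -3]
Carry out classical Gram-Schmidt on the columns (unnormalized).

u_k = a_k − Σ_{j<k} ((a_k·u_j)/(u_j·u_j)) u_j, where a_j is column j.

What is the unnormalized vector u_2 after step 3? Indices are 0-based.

u_2 = (0, 0, 0, -3)

Step 1: u_0 = a_0 = (3, -4, -3, 0).
Step 2: u_1 = a_1 − (-21/34)·u_0 = (63/34, 9/17, 39/34, 0).
Step 3: u_2 = a_2 − (3/17)·u_0 − (4/3)·u_1 = (0, 0, 0, -3).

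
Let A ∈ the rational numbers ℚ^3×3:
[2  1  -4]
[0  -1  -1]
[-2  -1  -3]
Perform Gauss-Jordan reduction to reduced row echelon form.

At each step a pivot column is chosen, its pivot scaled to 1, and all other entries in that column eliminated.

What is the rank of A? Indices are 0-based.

step 1: normalize row 0 (÷2) = (1, 1/2, -2)
  row 2: subtract -2×row0 = (0, 0, -7)
step 2: normalize row 1 (÷-1) = (0, 1, 1)
  row 0: subtract 1/2×row1 = (1, 0, -5/2)
step 3: normalize row 2 (÷-7) = (0, 0, 1)
  row 0: subtract -5/2×row2 = (1, 0, 0)
  row 1: subtract 1×row2 = (0, 1, 0)

rank = 3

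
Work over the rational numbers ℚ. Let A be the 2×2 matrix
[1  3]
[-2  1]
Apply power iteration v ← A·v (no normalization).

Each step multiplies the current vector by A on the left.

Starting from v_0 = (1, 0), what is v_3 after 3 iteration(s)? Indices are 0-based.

v_0 = (1, 0).
v_1 = A·v_0 = (1, -2).
v_2 = A·v_1 = (-5, -4).
v_3 = A·v_2 = (-17, 6).

v_3 = (-17, 6)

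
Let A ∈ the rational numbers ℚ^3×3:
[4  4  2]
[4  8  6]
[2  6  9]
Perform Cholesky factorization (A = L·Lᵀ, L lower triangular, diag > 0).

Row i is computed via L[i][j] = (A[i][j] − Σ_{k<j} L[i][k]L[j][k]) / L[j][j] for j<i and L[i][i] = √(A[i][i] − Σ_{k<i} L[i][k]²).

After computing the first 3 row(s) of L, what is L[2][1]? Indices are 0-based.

L[2][1] = 2

Step 1: L[0][0] = √(4) = 2.
  L[1][0] = (4) / L[0][0] = 2.
Step 2: L[1][1] = √(4) = 2.
  L[2][0] = (2) / L[0][0] = 1.
  L[2][1] = (4) / L[1][1] = 2.
Step 3: L[2][2] = √(4) = 2.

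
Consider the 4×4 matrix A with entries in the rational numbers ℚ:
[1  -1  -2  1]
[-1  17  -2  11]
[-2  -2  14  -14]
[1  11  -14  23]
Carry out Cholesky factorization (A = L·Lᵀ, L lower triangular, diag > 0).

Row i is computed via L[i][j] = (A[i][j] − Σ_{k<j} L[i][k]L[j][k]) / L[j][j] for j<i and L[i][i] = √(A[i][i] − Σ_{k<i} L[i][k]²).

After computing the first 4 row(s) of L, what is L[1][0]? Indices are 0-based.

L[1][0] = -1

Step 1: L[0][0] = √(1) = 1.
  L[1][0] = (-1) / L[0][0] = -1.
Step 2: L[1][1] = √(16) = 4.
  L[2][0] = (-2) / L[0][0] = -2.
  L[2][1] = (-4) / L[1][1] = -1.
Step 3: L[2][2] = √(9) = 3.
  L[3][0] = (1) / L[0][0] = 1.
  L[3][1] = (12) / L[1][1] = 3.
  L[3][2] = (-9) / L[2][2] = -3.
Step 4: L[3][3] = √(4) = 2.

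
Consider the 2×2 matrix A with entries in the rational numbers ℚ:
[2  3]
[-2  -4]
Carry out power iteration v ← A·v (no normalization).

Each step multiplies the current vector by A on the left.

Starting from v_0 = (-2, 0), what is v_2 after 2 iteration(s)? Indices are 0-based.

v_2 = (4, -8)

v_0 = (-2, 0).
v_1 = A·v_0 = (-4, 4).
v_2 = A·v_1 = (4, -8).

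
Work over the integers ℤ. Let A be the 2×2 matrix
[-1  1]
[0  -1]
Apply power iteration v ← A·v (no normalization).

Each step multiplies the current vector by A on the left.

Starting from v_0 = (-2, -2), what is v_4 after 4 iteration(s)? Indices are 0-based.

v_0 = (-2, -2).
v_1 = A·v_0 = (0, 2).
v_2 = A·v_1 = (2, -2).
v_3 = A·v_2 = (-4, 2).
v_4 = A·v_3 = (6, -2).

v_4 = (6, -2)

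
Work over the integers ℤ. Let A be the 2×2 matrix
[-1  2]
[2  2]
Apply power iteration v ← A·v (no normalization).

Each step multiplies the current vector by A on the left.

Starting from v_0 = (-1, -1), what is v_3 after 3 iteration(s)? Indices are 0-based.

v_0 = (-1, -1).
v_1 = A·v_0 = (-1, -4).
v_2 = A·v_1 = (-7, -10).
v_3 = A·v_2 = (-13, -34).

v_3 = (-13, -34)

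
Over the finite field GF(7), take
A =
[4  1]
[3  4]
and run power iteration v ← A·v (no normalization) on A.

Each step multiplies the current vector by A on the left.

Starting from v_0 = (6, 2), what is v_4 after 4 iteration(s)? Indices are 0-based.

v_4 = (6, 5)

v_0 = (6, 2).
v_1 = A·v_0 = (5, 5).
v_2 = A·v_1 = (4, 0).
v_3 = A·v_2 = (2, 5).
v_4 = A·v_3 = (6, 5).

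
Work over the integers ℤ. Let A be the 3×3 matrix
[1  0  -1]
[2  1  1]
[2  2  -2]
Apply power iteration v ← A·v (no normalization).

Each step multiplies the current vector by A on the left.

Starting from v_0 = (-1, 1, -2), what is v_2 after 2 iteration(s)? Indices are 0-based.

v_2 = (-3, 3, -12)

v_0 = (-1, 1, -2).
v_1 = A·v_0 = (1, -3, 4).
v_2 = A·v_1 = (-3, 3, -12).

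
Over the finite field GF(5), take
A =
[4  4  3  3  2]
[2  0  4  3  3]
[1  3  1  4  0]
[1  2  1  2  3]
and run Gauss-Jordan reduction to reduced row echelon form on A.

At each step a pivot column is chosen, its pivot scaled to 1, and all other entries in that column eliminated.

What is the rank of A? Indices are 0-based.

step 1: normalize row 0 (÷4) = (1, 1, 2, 2, 3)
  row 1: subtract 2×row0 = (0, 3, 0, 4, 2)
  row 2: subtract 1×row0 = (0, 2, 4, 2, 2)
  row 3: subtract 1×row0 = (0, 1, 4, 0, 0)
step 2: normalize row 1 (÷3) = (0, 1, 0, 3, 4)
  row 0: subtract 1×row1 = (1, 0, 2, 4, 4)
  row 2: subtract 2×row1 = (0, 0, 4, 1, 4)
  row 3: subtract 1×row1 = (0, 0, 4, 2, 1)
step 3: normalize row 2 (÷4) = (0, 0, 1, 4, 1)
  row 0: subtract 2×row2 = (1, 0, 0, 1, 2)
  row 3: subtract 4×row2 = (0, 0, 0, 1, 2)
step 4: normalize row 3 (÷1) = (0, 0, 0, 1, 2)
  row 0: subtract 1×row3 = (1, 0, 0, 0, 0)
  row 1: subtract 3×row3 = (0, 1, 0, 0, 3)
  row 2: subtract 4×row3 = (0, 0, 1, 0, 3)

rank = 4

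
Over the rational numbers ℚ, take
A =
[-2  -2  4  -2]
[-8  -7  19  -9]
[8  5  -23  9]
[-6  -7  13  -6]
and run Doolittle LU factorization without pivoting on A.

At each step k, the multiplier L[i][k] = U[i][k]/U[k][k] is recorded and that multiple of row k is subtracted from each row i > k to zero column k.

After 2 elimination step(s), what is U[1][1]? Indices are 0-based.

k=0: U[0][0]=-2
  eliminate (1,0): mult=4, new row 1: (0, 1, 3, -1); set L[1][0]=4
  eliminate (2,0): mult=-4, new row 2: (0, -3, -7, 1); set L[2][0]=-4
  eliminate (3,0): mult=3, new row 3: (0, -1, 1, 0); set L[3][0]=3
k=1: U[1][1]=1
  eliminate (2,1): mult=-3, new row 2: (0, 0, 2, -2); set L[2][1]=-3
  eliminate (3,1): mult=-1, new row 3: (0, 0, 4, -1); set L[3][1]=-1

U[1][1] = 1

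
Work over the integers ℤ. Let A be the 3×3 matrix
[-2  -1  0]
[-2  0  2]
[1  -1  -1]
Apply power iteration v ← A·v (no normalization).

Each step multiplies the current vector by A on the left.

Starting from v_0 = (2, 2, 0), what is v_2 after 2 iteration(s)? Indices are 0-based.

v_0 = (2, 2, 0).
v_1 = A·v_0 = (-6, -4, 0).
v_2 = A·v_1 = (16, 12, -2).

v_2 = (16, 12, -2)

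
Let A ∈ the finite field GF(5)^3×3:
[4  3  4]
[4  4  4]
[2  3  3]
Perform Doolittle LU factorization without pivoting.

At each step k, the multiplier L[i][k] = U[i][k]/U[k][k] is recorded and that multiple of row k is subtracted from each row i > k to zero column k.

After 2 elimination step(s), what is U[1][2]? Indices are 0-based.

k=0: U[0][0]=4
  eliminate (1,0): mult=1, new row 1: (0, 1, 0); set L[1][0]=1
  eliminate (2,0): mult=3, new row 2: (0, 4, 1); set L[2][0]=3
k=1: U[1][1]=1
  eliminate (2,1): mult=4, new row 2: (0, 0, 1); set L[2][1]=4

U[1][2] = 0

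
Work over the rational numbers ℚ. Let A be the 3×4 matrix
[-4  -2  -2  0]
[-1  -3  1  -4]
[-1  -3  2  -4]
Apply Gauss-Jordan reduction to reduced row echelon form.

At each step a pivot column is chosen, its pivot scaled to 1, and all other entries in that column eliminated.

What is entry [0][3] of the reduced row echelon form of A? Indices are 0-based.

step 1: normalize row 0 (÷-4) = (1, 1/2, 1/2, 0)
  row 1: subtract -1×row0 = (0, -5/2, 3/2, -4)
  row 2: subtract -1×row0 = (0, -5/2, 5/2, -4)
step 2: normalize row 1 (÷-5/2) = (0, 1, -3/5, 8/5)
  row 0: subtract 1/2×row1 = (1, 0, 4/5, -4/5)
  row 2: subtract -5/2×row1 = (0, 0, 1, 0)
step 3: normalize row 2 (÷1) = (0, 0, 1, 0)
  row 0: subtract 4/5×row2 = (1, 0, 0, -4/5)
  row 1: subtract -3/5×row2 = (0, 1, 0, 8/5)

M[0][3] = -4/5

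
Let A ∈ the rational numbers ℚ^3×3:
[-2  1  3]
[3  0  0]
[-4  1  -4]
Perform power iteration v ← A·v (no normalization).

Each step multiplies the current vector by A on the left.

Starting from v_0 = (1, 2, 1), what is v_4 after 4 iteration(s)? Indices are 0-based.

v_4 = (-156, 288, -579)

v_0 = (1, 2, 1).
v_1 = A·v_0 = (3, 3, -6).
v_2 = A·v_1 = (-21, 9, 15).
v_3 = A·v_2 = (96, -63, 33).
v_4 = A·v_3 = (-156, 288, -579).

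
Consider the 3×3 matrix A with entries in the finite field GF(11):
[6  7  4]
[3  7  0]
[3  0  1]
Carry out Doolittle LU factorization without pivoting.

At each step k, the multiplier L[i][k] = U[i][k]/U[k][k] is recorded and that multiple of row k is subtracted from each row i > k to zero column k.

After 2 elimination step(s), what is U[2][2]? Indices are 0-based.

U[2][2] = 8

k=0: U[0][0]=6
  eliminate (1,0): mult=6, new row 1: (0, 9, 9); set L[1][0]=6
  eliminate (2,0): mult=6, new row 2: (0, 2, 10); set L[2][0]=6
k=1: U[1][1]=9
  eliminate (2,1): mult=10, new row 2: (0, 0, 8); set L[2][1]=10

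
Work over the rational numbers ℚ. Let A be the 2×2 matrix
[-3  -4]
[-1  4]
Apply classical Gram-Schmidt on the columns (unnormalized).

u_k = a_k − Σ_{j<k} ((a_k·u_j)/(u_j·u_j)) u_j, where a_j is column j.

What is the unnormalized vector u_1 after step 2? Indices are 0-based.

Step 1: u_0 = a_0 = (-3, -1).
Step 2: u_1 = a_1 − (4/5)·u_0 = (-8/5, 24/5).

u_1 = (-8/5, 24/5)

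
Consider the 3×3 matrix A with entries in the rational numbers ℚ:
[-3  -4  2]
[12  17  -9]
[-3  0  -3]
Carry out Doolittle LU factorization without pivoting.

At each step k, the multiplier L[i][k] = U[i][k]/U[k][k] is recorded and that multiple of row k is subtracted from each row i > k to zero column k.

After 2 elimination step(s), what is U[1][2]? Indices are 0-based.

U[1][2] = -1

Step 1: pivot at (0,0) is -3.
  row1 ← row1 − (-4)·row0  ⇒  L[1][0]=-4, U row1=(0, 1, -1)
  row2 ← row2 − (1)·row0  ⇒  L[2][0]=1, U row2=(0, 4, -5)
Step 2: pivot at (1,1) is 1.
  row2 ← row2 − (4)·row1  ⇒  L[2][1]=4, U row2=(0, 0, -1)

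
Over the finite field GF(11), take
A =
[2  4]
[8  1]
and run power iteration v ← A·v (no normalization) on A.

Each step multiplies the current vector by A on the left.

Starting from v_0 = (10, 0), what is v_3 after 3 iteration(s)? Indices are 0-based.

v_3 = (8, 7)

v_0 = (10, 0).
v_1 = A·v_0 = (9, 3).
v_2 = A·v_1 = (8, 9).
v_3 = A·v_2 = (8, 7).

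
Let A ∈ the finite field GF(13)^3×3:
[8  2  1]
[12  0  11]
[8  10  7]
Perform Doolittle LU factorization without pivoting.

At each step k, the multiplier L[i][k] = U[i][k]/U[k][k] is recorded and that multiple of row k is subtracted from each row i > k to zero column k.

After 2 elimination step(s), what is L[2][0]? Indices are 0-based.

k=0: U[0][0]=8
  eliminate (1,0): mult=8, new row 1: (0, 10, 3); set L[1][0]=8
  eliminate (2,0): mult=1, new row 2: (0, 8, 6); set L[2][0]=1
k=1: U[1][1]=10
  eliminate (2,1): mult=6, new row 2: (0, 0, 1); set L[2][1]=6

L[2][0] = 1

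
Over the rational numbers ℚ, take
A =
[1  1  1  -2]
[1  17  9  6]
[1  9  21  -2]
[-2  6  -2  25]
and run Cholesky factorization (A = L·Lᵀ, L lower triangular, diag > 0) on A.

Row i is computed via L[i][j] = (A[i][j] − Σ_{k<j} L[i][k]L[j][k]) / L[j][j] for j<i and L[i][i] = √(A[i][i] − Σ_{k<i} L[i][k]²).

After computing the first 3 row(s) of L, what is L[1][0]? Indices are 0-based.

L[1][0] = 1

Step 1: L[0][0] = √(1) = 1.
  L[1][0] = (1) / L[0][0] = 1.
Step 2: L[1][1] = √(16) = 4.
  L[2][0] = (1) / L[0][0] = 1.
  L[2][1] = (8) / L[1][1] = 2.
Step 3: L[2][2] = √(16) = 4.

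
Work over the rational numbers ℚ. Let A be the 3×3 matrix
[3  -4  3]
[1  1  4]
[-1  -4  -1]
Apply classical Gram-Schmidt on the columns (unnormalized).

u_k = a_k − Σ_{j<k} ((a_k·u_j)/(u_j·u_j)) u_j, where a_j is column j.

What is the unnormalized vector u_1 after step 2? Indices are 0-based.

Step 1: u_0 = a_0 = (3, 1, -1).
Step 2: u_1 = a_1 − (-7/11)·u_0 = (-23/11, 18/11, -51/11).

u_1 = (-23/11, 18/11, -51/11)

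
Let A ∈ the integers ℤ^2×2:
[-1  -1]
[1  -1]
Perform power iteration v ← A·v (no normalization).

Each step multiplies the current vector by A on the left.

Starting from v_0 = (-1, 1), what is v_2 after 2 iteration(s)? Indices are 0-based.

v_0 = (-1, 1).
v_1 = A·v_0 = (0, -2).
v_2 = A·v_1 = (2, 2).

v_2 = (2, 2)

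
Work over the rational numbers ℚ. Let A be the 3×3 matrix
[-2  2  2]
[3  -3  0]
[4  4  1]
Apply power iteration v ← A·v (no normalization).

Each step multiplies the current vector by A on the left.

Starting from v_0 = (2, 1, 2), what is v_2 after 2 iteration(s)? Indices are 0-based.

v_0 = (2, 1, 2).
v_1 = A·v_0 = (2, 3, 14).
v_2 = A·v_1 = (30, -3, 34).

v_2 = (30, -3, 34)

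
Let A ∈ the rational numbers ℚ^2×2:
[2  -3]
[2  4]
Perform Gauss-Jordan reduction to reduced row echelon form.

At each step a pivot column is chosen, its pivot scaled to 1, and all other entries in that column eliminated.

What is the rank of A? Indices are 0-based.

step 1: normalize row 0 (÷2) = (1, -3/2)
  row 1: subtract 2×row0 = (0, 7)
step 2: normalize row 1 (÷7) = (0, 1)
  row 0: subtract -3/2×row1 = (1, 0)

rank = 2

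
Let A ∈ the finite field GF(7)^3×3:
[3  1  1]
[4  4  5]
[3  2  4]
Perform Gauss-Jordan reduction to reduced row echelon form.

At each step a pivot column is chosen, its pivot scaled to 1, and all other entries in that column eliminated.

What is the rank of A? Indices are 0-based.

rank = 3

pivot(0,0)=3: scale R0 → (1, 5, 5)
  clear (1,0): R1 −= (4)R0 → (0, 5, 6)
  clear (2,0): R2 −= (3)R0 → (0, 1, 3)
pivot(1,1)=5: scale R1 → (0, 1, 4)
  clear (0,1): R0 −= (5)R1 → (1, 0, 6)
  clear (2,1): R2 −= (1)R1 → (0, 0, 6)
pivot(2,2)=6: scale R2 → (0, 0, 1)
  clear (0,2): R0 −= (6)R2 → (1, 0, 0)
  clear (1,2): R1 −= (4)R2 → (0, 1, 0)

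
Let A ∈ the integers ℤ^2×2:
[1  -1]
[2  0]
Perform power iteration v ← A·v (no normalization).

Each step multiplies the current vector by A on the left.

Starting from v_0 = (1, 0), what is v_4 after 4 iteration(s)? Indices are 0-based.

v_0 = (1, 0).
v_1 = A·v_0 = (1, 2).
v_2 = A·v_1 = (-1, 2).
v_3 = A·v_2 = (-3, -2).
v_4 = A·v_3 = (-1, -6).

v_4 = (-1, -6)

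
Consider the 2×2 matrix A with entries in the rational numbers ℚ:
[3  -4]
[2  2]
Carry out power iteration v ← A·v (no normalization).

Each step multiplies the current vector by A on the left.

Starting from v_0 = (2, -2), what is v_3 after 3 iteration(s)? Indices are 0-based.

v_3 = (14, 140)

v_0 = (2, -2).
v_1 = A·v_0 = (14, 0).
v_2 = A·v_1 = (42, 28).
v_3 = A·v_2 = (14, 140).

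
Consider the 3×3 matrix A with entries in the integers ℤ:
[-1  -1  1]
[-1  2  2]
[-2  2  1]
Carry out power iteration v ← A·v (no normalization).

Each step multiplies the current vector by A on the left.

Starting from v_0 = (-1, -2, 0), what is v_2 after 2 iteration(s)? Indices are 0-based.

v_0 = (-1, -2, 0).
v_1 = A·v_0 = (3, -3, -2).
v_2 = A·v_1 = (-2, -13, -14).

v_2 = (-2, -13, -14)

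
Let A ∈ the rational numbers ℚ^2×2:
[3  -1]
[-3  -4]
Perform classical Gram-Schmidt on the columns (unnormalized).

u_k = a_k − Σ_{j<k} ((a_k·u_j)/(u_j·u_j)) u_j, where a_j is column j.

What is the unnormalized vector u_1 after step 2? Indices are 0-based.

u_1 = (-5/2, -5/2)

Step 1: u_0 = a_0 = (3, -3).
Step 2: u_1 = a_1 − (1/2)·u_0 = (-5/2, -5/2).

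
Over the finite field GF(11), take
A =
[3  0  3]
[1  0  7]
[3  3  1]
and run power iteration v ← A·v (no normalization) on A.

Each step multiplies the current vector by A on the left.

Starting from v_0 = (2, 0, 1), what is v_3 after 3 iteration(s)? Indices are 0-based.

v_3 = (8, 2, 5)

v_0 = (2, 0, 1).
v_1 = A·v_0 = (9, 9, 7).
v_2 = A·v_1 = (4, 3, 6).
v_3 = A·v_2 = (8, 2, 5).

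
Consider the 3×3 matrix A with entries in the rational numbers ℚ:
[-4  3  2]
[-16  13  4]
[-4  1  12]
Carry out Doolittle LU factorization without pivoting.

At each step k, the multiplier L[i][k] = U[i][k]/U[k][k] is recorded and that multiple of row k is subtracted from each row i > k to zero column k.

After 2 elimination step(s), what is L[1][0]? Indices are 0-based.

[col 0] pivot -4
  R1 -= 4*R0 → (0, 1, -4)  (L[1][0] := 4)
  R2 -= 1*R0 → (0, -2, 10)  (L[2][0] := 1)
[col 1] pivot 1
  R2 -= -2*R1 → (0, 0, 2)  (L[2][1] := -2)

L[1][0] = 4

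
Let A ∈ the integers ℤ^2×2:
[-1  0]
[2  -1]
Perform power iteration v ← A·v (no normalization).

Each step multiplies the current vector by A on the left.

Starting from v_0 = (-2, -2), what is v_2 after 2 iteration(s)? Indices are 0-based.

v_0 = (-2, -2).
v_1 = A·v_0 = (2, -2).
v_2 = A·v_1 = (-2, 6).

v_2 = (-2, 6)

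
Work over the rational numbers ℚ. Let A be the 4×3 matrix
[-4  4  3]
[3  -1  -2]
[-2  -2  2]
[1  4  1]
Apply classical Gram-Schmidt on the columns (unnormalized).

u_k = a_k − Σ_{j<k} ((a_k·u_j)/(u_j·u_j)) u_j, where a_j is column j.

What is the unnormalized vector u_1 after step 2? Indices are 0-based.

Step 1: u_0 = a_0 = (-4, 3, -2, 1).
Step 2: u_1 = a_1 − (-11/30)·u_0 = (38/15, 1/10, -41/15, 131/30).

u_1 = (38/15, 1/10, -41/15, 131/30)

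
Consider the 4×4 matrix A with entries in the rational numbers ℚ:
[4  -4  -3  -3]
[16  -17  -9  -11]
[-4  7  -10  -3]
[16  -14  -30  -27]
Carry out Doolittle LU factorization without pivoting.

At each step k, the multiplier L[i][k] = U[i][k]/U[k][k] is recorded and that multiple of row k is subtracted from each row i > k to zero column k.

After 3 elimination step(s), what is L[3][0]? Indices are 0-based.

[col 0] pivot 4
  R1 -= 4*R0 → (0, -1, 3, 1)  (L[1][0] := 4)
  R2 -= -1*R0 → (0, 3, -13, -6)  (L[2][0] := -1)
  R3 -= 4*R0 → (0, 2, -18, -15)  (L[3][0] := 4)
[col 1] pivot -1
  R2 -= -3*R1 → (0, 0, -4, -3)  (L[2][1] := -3)
  R3 -= -2*R1 → (0, 0, -12, -13)  (L[3][1] := -2)
[col 2] pivot -4
  R3 -= 3*R2 → (0, 0, 0, -4)  (L[3][2] := 3)

L[3][0] = 4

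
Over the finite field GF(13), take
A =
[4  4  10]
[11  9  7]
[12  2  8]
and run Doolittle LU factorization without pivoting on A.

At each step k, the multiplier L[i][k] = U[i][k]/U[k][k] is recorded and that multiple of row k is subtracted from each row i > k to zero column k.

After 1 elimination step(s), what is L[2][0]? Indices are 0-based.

k=0: U[0][0]=4
  eliminate (1,0): mult=6, new row 1: (0, 11, 12); set L[1][0]=6
  eliminate (2,0): mult=3, new row 2: (0, 3, 4); set L[2][0]=3

L[2][0] = 3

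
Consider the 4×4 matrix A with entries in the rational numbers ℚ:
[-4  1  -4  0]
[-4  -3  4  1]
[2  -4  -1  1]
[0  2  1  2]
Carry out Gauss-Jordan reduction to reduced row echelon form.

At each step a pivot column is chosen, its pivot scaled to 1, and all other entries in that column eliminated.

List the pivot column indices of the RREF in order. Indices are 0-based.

pivot columns: 0, 1, 2, 3

pivot(0,0)=-4: scale R0 → (1, -1/4, 1, 0)
  clear (1,0): R1 −= (-4)R0 → (0, -4, 8, 1)
  clear (2,0): R2 −= (2)R0 → (0, -7/2, -3, 1)
pivot(1,1)=-4: scale R1 → (0, 1, -2, -1/4)
  clear (0,1): R0 −= (-1/4)R1 → (1, 0, 1/2, -1/16)
  clear (2,1): R2 −= (-7/2)R1 → (0, 0, -10, 1/8)
  clear (3,1): R3 −= (2)R1 → (0, 0, 5, 5/2)
pivot(2,2)=-10: scale R2 → (0, 0, 1, -1/80)
  clear (0,2): R0 −= (1/2)R2 → (1, 0, 0, -9/160)
  clear (1,2): R1 −= (-2)R2 → (0, 1, 0, -11/40)
  clear (3,2): R3 −= (5)R2 → (0, 0, 0, 41/16)
pivot(3,3)=41/16: scale R3 → (0, 0, 0, 1)
  clear (0,3): R0 −= (-9/160)R3 → (1, 0, 0, 0)
  clear (1,3): R1 −= (-11/40)R3 → (0, 1, 0, 0)
  clear (2,3): R2 −= (-1/80)R3 → (0, 0, 1, 0)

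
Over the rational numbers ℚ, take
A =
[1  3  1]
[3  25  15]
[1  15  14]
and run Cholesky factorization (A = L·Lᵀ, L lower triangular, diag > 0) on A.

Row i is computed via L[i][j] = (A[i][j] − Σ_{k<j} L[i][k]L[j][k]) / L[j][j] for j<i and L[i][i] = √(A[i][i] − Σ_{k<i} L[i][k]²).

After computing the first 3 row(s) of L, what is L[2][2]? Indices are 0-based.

Step 1: L[0][0] = √(1) = 1.
  L[1][0] = (3) / L[0][0] = 3.
Step 2: L[1][1] = √(16) = 4.
  L[2][0] = (1) / L[0][0] = 1.
  L[2][1] = (12) / L[1][1] = 3.
Step 3: L[2][2] = √(4) = 2.

L[2][2] = 2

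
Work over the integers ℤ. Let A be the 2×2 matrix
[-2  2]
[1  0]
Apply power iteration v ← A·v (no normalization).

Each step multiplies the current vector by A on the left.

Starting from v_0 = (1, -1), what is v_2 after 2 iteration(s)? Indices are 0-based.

v_2 = (10, -4)

v_0 = (1, -1).
v_1 = A·v_0 = (-4, 1).
v_2 = A·v_1 = (10, -4).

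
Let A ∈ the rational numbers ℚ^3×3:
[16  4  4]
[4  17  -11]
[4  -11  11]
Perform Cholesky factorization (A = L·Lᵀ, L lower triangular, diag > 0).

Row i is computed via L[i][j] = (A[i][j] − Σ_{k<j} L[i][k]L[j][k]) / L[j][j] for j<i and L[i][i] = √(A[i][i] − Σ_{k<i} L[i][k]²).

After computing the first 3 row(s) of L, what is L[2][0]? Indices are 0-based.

Step 1: L[0][0] = √(16) = 4.
  L[1][0] = (4) / L[0][0] = 1.
Step 2: L[1][1] = √(16) = 4.
  L[2][0] = (4) / L[0][0] = 1.
  L[2][1] = (-12) / L[1][1] = -3.
Step 3: L[2][2] = √(1) = 1.

L[2][0] = 1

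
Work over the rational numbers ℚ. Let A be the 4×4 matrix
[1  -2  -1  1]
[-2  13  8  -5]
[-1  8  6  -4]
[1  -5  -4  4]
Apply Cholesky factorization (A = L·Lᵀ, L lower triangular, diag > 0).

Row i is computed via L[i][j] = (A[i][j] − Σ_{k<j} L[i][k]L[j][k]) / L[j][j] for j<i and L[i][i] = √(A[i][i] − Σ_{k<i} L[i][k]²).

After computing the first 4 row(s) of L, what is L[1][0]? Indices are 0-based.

Step 1: L[0][0] = √(1) = 1.
  L[1][0] = (-2) / L[0][0] = -2.
Step 2: L[1][1] = √(9) = 3.
  L[2][0] = (-1) / L[0][0] = -1.
  L[2][1] = (6) / L[1][1] = 2.
Step 3: L[2][2] = √(1) = 1.
  L[3][0] = (1) / L[0][0] = 1.
  L[3][1] = (-3) / L[1][1] = -1.
  L[3][2] = (-1) / L[2][2] = -1.
Step 4: L[3][3] = √(1) = 1.

L[1][0] = -2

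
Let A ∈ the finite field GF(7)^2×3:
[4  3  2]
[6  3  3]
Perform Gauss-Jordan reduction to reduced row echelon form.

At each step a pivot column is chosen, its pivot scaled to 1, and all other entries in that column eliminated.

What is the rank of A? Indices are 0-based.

rank = 2

pivot(0,0)=4: scale R0 → (1, 6, 4)
  clear (1,0): R1 −= (6)R0 → (0, 2, 0)
pivot(1,1)=2: scale R1 → (0, 1, 0)
  clear (0,1): R0 −= (6)R1 → (1, 0, 4)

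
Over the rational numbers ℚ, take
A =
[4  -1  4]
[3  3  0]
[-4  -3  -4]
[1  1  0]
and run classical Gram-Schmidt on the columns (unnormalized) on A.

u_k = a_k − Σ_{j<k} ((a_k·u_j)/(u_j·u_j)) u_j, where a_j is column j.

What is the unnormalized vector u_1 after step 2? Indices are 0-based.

u_1 = (-19/7, 12/7, -9/7, 4/7)

Step 1: u_0 = a_0 = (4, 3, -4, 1).
Step 2: u_1 = a_1 − (3/7)·u_0 = (-19/7, 12/7, -9/7, 4/7).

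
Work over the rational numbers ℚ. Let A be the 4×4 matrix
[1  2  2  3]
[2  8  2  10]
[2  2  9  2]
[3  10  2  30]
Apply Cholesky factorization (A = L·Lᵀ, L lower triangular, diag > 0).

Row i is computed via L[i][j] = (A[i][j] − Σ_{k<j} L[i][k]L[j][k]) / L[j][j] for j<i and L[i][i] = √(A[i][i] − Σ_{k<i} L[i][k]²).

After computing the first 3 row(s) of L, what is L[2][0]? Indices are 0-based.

Step 1: L[0][0] = √(1) = 1.
  L[1][0] = (2) / L[0][0] = 2.
Step 2: L[1][1] = √(4) = 2.
  L[2][0] = (2) / L[0][0] = 2.
  L[2][1] = (-2) / L[1][1] = -1.
Step 3: L[2][2] = √(4) = 2.

L[2][0] = 2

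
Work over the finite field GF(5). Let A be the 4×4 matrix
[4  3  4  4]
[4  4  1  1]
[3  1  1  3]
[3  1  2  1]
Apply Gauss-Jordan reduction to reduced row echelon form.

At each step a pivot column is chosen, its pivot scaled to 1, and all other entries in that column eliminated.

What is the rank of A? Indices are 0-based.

pivot(0,0)=4: scale R0 → (1, 2, 1, 1)
  clear (1,0): R1 −= (4)R0 → (0, 1, 2, 2)
  clear (2,0): R2 −= (3)R0 → (0, 0, 3, 0)
  clear (3,0): R3 −= (3)R0 → (0, 0, 4, 3)
pivot(1,1)=1: scale R1 → (0, 1, 2, 2)
  clear (0,1): R0 −= (2)R1 → (1, 0, 2, 2)
pivot(2,2)=3: scale R2 → (0, 0, 1, 0)
  clear (0,2): R0 −= (2)R2 → (1, 0, 0, 2)
  clear (1,2): R1 −= (2)R2 → (0, 1, 0, 2)
  clear (3,2): R3 −= (4)R2 → (0, 0, 0, 3)
pivot(3,3)=3: scale R3 → (0, 0, 0, 1)
  clear (0,3): R0 −= (2)R3 → (1, 0, 0, 0)
  clear (1,3): R1 −= (2)R3 → (0, 1, 0, 0)

rank = 4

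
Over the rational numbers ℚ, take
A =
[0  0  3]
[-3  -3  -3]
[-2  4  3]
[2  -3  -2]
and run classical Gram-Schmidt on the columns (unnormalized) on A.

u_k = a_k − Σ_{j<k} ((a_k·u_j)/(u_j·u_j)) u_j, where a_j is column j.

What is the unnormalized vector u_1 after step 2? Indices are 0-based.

Step 1: u_0 = a_0 = (0, -3, -2, 2).
Step 2: u_1 = a_1 − (-5/17)·u_0 = (0, -66/17, 58/17, -41/17).

u_1 = (0, -66/17, 58/17, -41/17)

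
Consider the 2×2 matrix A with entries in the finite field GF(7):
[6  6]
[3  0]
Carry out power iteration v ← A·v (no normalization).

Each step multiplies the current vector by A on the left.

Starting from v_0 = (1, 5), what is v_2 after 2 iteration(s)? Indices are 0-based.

v_2 = (3, 3)

v_0 = (1, 5).
v_1 = A·v_0 = (1, 3).
v_2 = A·v_1 = (3, 3).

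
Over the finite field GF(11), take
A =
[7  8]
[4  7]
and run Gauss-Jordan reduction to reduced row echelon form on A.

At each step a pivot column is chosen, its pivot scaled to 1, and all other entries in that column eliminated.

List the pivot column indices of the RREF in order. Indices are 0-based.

pivot(0,0)=7: scale R0 → (1, 9)
  clear (1,0): R1 −= (4)R0 → (0, 4)
pivot(1,1)=4: scale R1 → (0, 1)
  clear (0,1): R0 −= (9)R1 → (1, 0)

pivot columns: 0, 1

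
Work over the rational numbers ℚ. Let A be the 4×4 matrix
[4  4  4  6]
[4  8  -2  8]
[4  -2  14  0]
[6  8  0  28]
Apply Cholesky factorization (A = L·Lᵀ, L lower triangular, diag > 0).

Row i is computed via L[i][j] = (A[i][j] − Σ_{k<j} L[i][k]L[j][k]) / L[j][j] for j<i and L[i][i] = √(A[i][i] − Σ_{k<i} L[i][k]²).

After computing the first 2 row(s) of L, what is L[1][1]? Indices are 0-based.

Step 1: L[0][0] = √(4) = 2.
  L[1][0] = (4) / L[0][0] = 2.
Step 2: L[1][1] = √(4) = 2.

L[1][1] = 2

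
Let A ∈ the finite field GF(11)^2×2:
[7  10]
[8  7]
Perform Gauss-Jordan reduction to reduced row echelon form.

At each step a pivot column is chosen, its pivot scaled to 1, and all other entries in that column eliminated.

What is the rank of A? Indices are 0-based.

rank = 2

[1] R0 /= 7  ⇒  (1, 3)
     R1 -= 8·R0  ⇒  (0, 5)
[2] R1 /= 5  ⇒  (0, 1)
     R0 -= 3·R1  ⇒  (1, 0)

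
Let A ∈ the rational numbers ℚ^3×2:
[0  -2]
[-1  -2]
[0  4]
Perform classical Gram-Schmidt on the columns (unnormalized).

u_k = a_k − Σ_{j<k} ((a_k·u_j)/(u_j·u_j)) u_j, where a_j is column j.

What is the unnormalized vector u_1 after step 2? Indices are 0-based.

u_1 = (-2, 0, 4)

Step 1: u_0 = a_0 = (0, -1, 0).
Step 2: u_1 = a_1 − (2)·u_0 = (-2, 0, 4).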